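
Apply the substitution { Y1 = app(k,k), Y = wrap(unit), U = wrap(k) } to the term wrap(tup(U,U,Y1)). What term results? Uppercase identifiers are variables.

wrap(tup(wrap(k),wrap(k),app(k,k)))

Replace each occurrence of Y1 with app(k,k).
Replace each occurrence of U with wrap(k).
Result: wrap(tup(wrap(k),wrap(k),app(k,k))).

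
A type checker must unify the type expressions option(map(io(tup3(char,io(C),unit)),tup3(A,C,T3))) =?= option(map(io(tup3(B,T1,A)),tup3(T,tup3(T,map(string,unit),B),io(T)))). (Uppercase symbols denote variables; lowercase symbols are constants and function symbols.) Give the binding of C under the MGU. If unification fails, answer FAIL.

Decompose option/1: map(io(tup3(char,io(C),unit)),tup3(A,C,T3)) =?= map(io(tup3(B,T1,A)),tup3(T,tup3(T,map(string,unit),B),io(T))).
Decompose map/2: io(tup3(char,io(C),unit)) =?= io(tup3(B,T1,A)),  tup3(A,C,T3) =?= tup3(T,tup3(T,map(string,unit),B),io(T)).
Decompose io/1: tup3(char,io(C),unit) =?= tup3(B,T1,A).
Decompose tup3/3: char =?= B,  io(C) =?= T1,  unit =?= A.
Bind B := char; substituting into the one remaining equation that mentions B gives: tup3(A,C,T3) =?= tup3(T,tup3(T,map(string,unit),char),io(T)).
Bind T1 := io(C); no other remaining equation mentions T1.
Bind A := unit; substituting into the remaining equation gives: tup3(unit,C,T3) =?= tup3(T,tup3(T,map(string,unit),char),io(T)).
Decompose tup3/3: unit =?= T,  C =?= tup3(T,map(string,unit),char),  T3 =?= io(T).
Bind T := unit; substituting into the remaining equations gives: C =?= tup3(unit,map(string,unit),char),  T3 =?= io(unit).
Bind C := tup3(unit,map(string,unit),char); no other remaining equation mentions C. Substituting into the earlier binding gives T1 := io(tup3(unit,map(string,unit),char)).
Bind T3 := io(unit).
MGU = { B ↦ char, T1 ↦ io(tup3(unit,map(string,unit),char)), A ↦ unit, T ↦ unit, C ↦ tup3(unit,map(string,unit),char), T3 ↦ io(unit) }, so C ↦ tup3(unit,map(string,unit),char).

tup3(unit,map(string,unit),char)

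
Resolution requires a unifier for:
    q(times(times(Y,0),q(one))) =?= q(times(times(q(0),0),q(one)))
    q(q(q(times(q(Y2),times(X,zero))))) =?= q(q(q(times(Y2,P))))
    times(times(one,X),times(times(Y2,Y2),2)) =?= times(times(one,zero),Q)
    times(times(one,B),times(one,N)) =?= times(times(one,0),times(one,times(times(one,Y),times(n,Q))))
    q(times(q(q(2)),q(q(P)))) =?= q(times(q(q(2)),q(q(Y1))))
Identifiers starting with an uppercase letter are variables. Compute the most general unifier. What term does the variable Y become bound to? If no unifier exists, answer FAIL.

Decompose q/1: times(times(Y,0),q(one)) =?= times(times(q(0),0),q(one)).
Decompose times/2: times(Y,0) =?= times(q(0),0),  q(one) =?= q(one).
Decompose times/2: Y =?= q(0),  0 =?= 0.
Bind Y := q(0); substituting into the one remaining equation that mentions Y gives: times(times(one,B),times(one,N)) =?= times(times(one,0),times(one,times(times(one,q(0)),times(n,Q)))).
Delete trivial equation 0 =?= 0.
Delete trivial equation q(one) =?= q(one).
Decompose q/1: q(q(times(q(Y2),times(X,zero)))) =?= q(q(times(Y2,P))).
Decompose q/1: q(times(q(Y2),times(X,zero))) =?= q(times(Y2,P)).
Decompose q/1: times(q(Y2),times(X,zero)) =?= times(Y2,P).
Decompose times/2: q(Y2) =?= Y2,  times(X,zero) =?= P.
Occurs check fails: Y2 occurs in q(Y2); the equation Y2 =?= q(Y2) has no finite solution.

FAIL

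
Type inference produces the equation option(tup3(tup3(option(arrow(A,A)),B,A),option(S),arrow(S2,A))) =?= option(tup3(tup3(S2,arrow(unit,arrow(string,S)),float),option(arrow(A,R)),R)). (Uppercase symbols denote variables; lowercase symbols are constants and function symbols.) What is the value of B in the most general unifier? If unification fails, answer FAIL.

arrow(unit,arrow(string,arrow(float,arrow(option(arrow(float,float)),float))))

Decompose option/1: tup3(tup3(option(arrow(A,A)),B,A),option(S),arrow(S2,A)) =?= tup3(tup3(S2,arrow(unit,arrow(string,S)),float),option(arrow(A,R)),R).
Decompose tup3/3: tup3(option(arrow(A,A)),B,A) =?= tup3(S2,arrow(unit,arrow(string,S)),float),  option(S) =?= option(arrow(A,R)),  arrow(S2,A) =?= R.
Decompose tup3/3: option(arrow(A,A)) =?= S2,  B =?= arrow(unit,arrow(string,S)),  A =?= float.
Bind S2 := option(arrow(A,A)); substituting into the one remaining equation that mentions S2 gives: arrow(option(arrow(A,A)),A) =?= R.
Bind B := arrow(unit,arrow(string,S)); no other remaining equation mentions B.
Bind A := float; substituting into the remaining equations gives: option(S) =?= option(arrow(float,R)),  arrow(option(arrow(float,float)),float) =?= R. Substituting into the earlier binding gives S2 := option(arrow(float,float)).
Decompose option/1: S =?= arrow(float,R).
Bind S := arrow(float,R); no other remaining equation mentions S. Substituting into the earlier binding gives B := arrow(unit,arrow(string,arrow(float,R))).
Bind R := arrow(option(arrow(float,float)),float). Substituting into the earlier bindings gives B := arrow(unit,arrow(string,arrow(float,arrow(option(arrow(float,float)),float)))), S := arrow(float,arrow(option(arrow(float,float)),float)).
MGU = { S2 -> option(arrow(float,float)), B -> arrow(unit,arrow(string,arrow(float,arrow(option(arrow(float,float)),float)))), A -> float, S -> arrow(float,arrow(option(arrow(float,float)),float)), R -> arrow(option(arrow(float,float)),float) }, so B -> arrow(unit,arrow(string,arrow(float,arrow(option(arrow(float,float)),float)))).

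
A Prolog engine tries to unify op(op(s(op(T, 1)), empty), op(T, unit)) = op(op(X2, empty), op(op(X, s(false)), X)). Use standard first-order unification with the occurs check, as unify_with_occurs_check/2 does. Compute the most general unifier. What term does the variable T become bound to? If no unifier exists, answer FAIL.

Decompose op/2: op(s(op(T, 1)), empty) = op(X2, empty),  op(T, unit) = op(op(X, s(false)), X).
Decompose op/2: s(op(T, 1)) = X2,  empty = empty.
Bind X2 := s(op(T, 1)); no other remaining equation mentions X2.
Delete trivial equation empty = empty.
Decompose op/2: T = op(X, s(false)),  unit = X.
Bind T := op(X, s(false)); no other remaining equation mentions T. Substituting into the earlier binding gives X2 := s(op(op(X, s(false)), 1)).
Bind X := unit. Substituting into the earlier bindings gives X2 := s(op(op(unit, s(false)), 1)), T := op(unit, s(false)).
MGU = { X2 -> s(op(op(unit, s(false)), 1)), T -> op(unit, s(false)), X -> unit }, so T -> op(unit, s(false)).

op(unit, s(false))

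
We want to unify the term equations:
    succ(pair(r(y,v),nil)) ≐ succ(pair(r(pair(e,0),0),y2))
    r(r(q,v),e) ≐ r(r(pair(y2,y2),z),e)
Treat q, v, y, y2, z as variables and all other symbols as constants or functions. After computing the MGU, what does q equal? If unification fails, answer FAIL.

Decompose succ/1: pair(r(y,v),nil) ≐ pair(r(pair(e,0),0),y2).
Decompose pair/2: r(y,v) ≐ r(pair(e,0),0),  nil ≐ y2.
Decompose r/2: y ≐ pair(e,0),  v ≐ 0.
Bind y := pair(e,0); no other remaining equation mentions y.
Bind v := 0; substituting into the one remaining equation that mentions v gives: r(r(q,0),e) ≐ r(r(pair(y2,y2),z),e).
Bind y2 := nil; substituting into the remaining equation gives: r(r(q,0),e) ≐ r(r(pair(nil,nil),z),e).
Decompose r/2: r(q,0) ≐ r(pair(nil,nil),z),  e ≐ e.
Decompose r/2: q ≐ pair(nil,nil),  0 ≐ z.
Bind q := pair(nil,nil); no other remaining equation mentions q.
Bind z := 0; no other remaining equation mentions z.
Delete trivial equation e ≐ e.
MGU = { y ↦ pair(e,0), v ↦ 0, y2 ↦ nil, q ↦ pair(nil,nil), z ↦ 0 }, so q ↦ pair(nil,nil).

pair(nil,nil)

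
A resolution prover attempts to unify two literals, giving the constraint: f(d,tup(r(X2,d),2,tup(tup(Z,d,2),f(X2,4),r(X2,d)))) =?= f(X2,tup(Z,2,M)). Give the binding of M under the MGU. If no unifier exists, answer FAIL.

tup(tup(r(d,d),d,2),f(d,4),r(d,d))

Decompose f/2: d =?= X2,  tup(r(X2,d),2,tup(tup(Z,d,2),f(X2,4),r(X2,d))) =?= tup(Z,2,M).
Bind X2 := d; substituting into the remaining equation gives: tup(r(d,d),2,tup(tup(Z,d,2),f(d,4),r(d,d))) =?= tup(Z,2,M).
Decompose tup/3: r(d,d) =?= Z,  2 =?= 2,  tup(tup(Z,d,2),f(d,4),r(d,d)) =?= M.
Bind Z := r(d,d); substituting into the one remaining equation that mentions Z gives: tup(tup(r(d,d),d,2),f(d,4),r(d,d)) =?= M.
Delete trivial equation 2 =?= 2.
Bind M := tup(tup(r(d,d),d,2),f(d,4),r(d,d)).
MGU = { X2 -> d, Z -> r(d,d), M -> tup(tup(r(d,d),d,2),f(d,4),r(d,d)) }, so M -> tup(tup(r(d,d),d,2),f(d,4),r(d,d)).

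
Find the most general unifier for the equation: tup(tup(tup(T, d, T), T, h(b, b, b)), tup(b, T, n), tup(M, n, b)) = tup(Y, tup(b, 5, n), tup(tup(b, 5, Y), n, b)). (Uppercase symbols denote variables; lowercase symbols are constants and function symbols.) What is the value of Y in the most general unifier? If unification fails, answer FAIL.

tup(tup(5, d, 5), 5, h(b, b, b))

Decompose tup/3: tup(tup(T, d, T), T, h(b, b, b)) = Y,  tup(b, T, n) = tup(b, 5, n),  tup(M, n, b) = tup(tup(b, 5, Y), n, b).
Bind Y := tup(tup(T, d, T), T, h(b, b, b)); substituting into the one remaining equation that mentions Y gives: tup(M, n, b) = tup(tup(b, 5, tup(tup(T, d, T), T, h(b, b, b))), n, b).
Decompose tup/3: b = b,  T = 5,  n = n.
Delete trivial equation b = b.
Bind T := 5; substituting into the one remaining equation that mentions T gives: tup(M, n, b) = tup(tup(b, 5, tup(tup(5, d, 5), 5, h(b, b, b))), n, b). Substituting into the earlier binding gives Y := tup(tup(5, d, 5), 5, h(b, b, b)).
Delete trivial equation n = n.
Decompose tup/3: M = tup(b, 5, tup(tup(5, d, 5), 5, h(b, b, b))),  n = n,  b = b.
Bind M := tup(b, 5, tup(tup(5, d, 5), 5, h(b, b, b))); no other remaining equation mentions M.
Delete trivial equation n = n.
Delete trivial equation b = b.
MGU = { Y ↦ tup(tup(5, d, 5), 5, h(b, b, b)), T ↦ 5, M ↦ tup(b, 5, tup(tup(5, d, 5), 5, h(b, b, b))) }, so Y ↦ tup(tup(5, d, 5), 5, h(b, b, b)).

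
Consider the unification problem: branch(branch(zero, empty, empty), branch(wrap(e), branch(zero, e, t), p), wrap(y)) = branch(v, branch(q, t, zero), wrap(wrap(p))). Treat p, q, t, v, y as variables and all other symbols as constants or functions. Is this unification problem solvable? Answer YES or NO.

Decompose branch/3: branch(zero, empty, empty) = v,  branch(wrap(e), branch(zero, e, t), p) = branch(q, t, zero),  wrap(y) = wrap(wrap(p)).
Bind v := branch(zero, empty, empty); no other remaining equation mentions v.
Decompose branch/3: wrap(e) = q,  branch(zero, e, t) = t,  p = zero.
Bind q := wrap(e); no other remaining equation mentions q.
Occurs check fails: t occurs in branch(zero, e, t); the equation t = branch(zero, e, t) has no finite solution.

NO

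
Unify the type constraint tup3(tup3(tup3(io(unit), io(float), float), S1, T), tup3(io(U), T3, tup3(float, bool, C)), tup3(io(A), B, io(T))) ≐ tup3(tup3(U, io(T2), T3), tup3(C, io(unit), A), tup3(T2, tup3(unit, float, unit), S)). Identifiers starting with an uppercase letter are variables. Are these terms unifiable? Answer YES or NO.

Decompose tup3/3: tup3(tup3(io(unit), io(float), float), S1, T) ≐ tup3(U, io(T2), T3),  tup3(io(U), T3, tup3(float, bool, C)) ≐ tup3(C, io(unit), A),  tup3(io(A), B, io(T)) ≐ tup3(T2, tup3(unit, float, unit), S).
Decompose tup3/3: tup3(io(unit), io(float), float) ≐ U,  S1 ≐ io(T2),  T ≐ T3.
Bind U := tup3(io(unit), io(float), float); substituting into the one remaining equation that mentions U gives: tup3(io(tup3(io(unit), io(float), float)), T3, tup3(float, bool, C)) ≐ tup3(C, io(unit), A).
Bind S1 := io(T2); no other remaining equation mentions S1.
Bind T := T3; substituting into the one remaining equation that mentions T gives: tup3(io(A), B, io(T3)) ≐ tup3(T2, tup3(unit, float, unit), S).
Decompose tup3/3: io(tup3(io(unit), io(float), float)) ≐ C,  T3 ≐ io(unit),  tup3(float, bool, C) ≐ A.
Bind C := io(tup3(io(unit), io(float), float)); substituting into the one remaining equation that mentions C gives: tup3(float, bool, io(tup3(io(unit), io(float), float))) ≐ A.
Bind T3 := io(unit); substituting into the one remaining equation that mentions T3 gives: tup3(io(A), B, io(io(unit))) ≐ tup3(T2, tup3(unit, float, unit), S). Substituting into the earlier binding gives T := io(unit).
Bind A := tup3(float, bool, io(tup3(io(unit), io(float), float))); substituting into the remaining equation gives: tup3(io(tup3(float, bool, io(tup3(io(unit), io(float), float)))), B, io(io(unit))) ≐ tup3(T2, tup3(unit, float, unit), S).
Decompose tup3/3: io(tup3(float, bool, io(tup3(io(unit), io(float), float)))) ≐ T2,  B ≐ tup3(unit, float, unit),  io(io(unit)) ≐ S.
Bind T2 := io(tup3(float, bool, io(tup3(io(unit), io(float), float)))); no other remaining equation mentions T2. Substituting into the earlier binding gives S1 := io(io(tup3(float, bool, io(tup3(io(unit), io(float), float))))).
Bind B := tup3(unit, float, unit); no other remaining equation mentions B.
Bind S := io(io(unit)).
No equations remain and no clash or occurs-check failure arose, so a unifier exists.

YES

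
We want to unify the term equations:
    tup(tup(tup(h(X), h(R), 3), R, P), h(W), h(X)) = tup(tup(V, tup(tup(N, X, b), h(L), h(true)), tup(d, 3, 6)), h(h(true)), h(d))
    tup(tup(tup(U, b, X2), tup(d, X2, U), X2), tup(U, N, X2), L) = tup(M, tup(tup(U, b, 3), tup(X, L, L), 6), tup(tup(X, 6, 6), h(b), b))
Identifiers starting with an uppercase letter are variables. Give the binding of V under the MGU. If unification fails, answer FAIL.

FAIL

Decompose tup/3: tup(tup(h(X), h(R), 3), R, P) = tup(V, tup(tup(N, X, b), h(L), h(true)), tup(d, 3, 6)),  h(W) = h(h(true)),  h(X) = h(d).
Decompose tup/3: tup(h(X), h(R), 3) = V,  R = tup(tup(N, X, b), h(L), h(true)),  P = tup(d, 3, 6).
Bind V := tup(h(X), h(R), 3); no other remaining equation mentions V.
Bind R := tup(tup(N, X, b), h(L), h(true)); no other remaining equation mentions R. Substituting into the earlier binding gives V := tup(h(X), h(tup(tup(N, X, b), h(L), h(true))), 3).
Bind P := tup(d, 3, 6); no other remaining equation mentions P.
Decompose h/1: W = h(true).
Bind W := h(true); no other remaining equation mentions W.
Decompose h/1: X = d.
Bind X := d; substituting into the remaining equation gives: tup(tup(tup(U, b, X2), tup(d, X2, U), X2), tup(U, N, X2), L) = tup(M, tup(tup(U, b, 3), tup(d, L, L), 6), tup(tup(d, 6, 6), h(b), b)). Substituting into the earlier bindings gives V := tup(h(d), h(tup(tup(N, d, b), h(L), h(true))), 3), R := tup(tup(N, d, b), h(L), h(true)).
Decompose tup/3: tup(tup(U, b, X2), tup(d, X2, U), X2) = M,  tup(U, N, X2) = tup(tup(U, b, 3), tup(d, L, L), 6),  L = tup(tup(d, 6, 6), h(b), b).
Bind M := tup(tup(U, b, X2), tup(d, X2, U), X2); no other remaining equation mentions M.
Decompose tup/3: U = tup(U, b, 3),  N = tup(d, L, L),  X2 = 6.
Occurs check fails: U occurs in tup(U, b, 3); the equation U = tup(U, b, 3) has no finite solution.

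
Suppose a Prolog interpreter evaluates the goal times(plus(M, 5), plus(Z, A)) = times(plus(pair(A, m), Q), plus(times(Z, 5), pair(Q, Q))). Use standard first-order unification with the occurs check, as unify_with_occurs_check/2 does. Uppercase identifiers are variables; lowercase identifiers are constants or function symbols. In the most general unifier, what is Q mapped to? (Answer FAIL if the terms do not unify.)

Decompose times/2: plus(M, 5) = plus(pair(A, m), Q),  plus(Z, A) = plus(times(Z, 5), pair(Q, Q)).
Decompose plus/2: M = pair(A, m),  5 = Q.
Bind M := pair(A, m); no other remaining equation mentions M.
Bind Q := 5; substituting into the remaining equation gives: plus(Z, A) = plus(times(Z, 5), pair(5, 5)).
Decompose plus/2: Z = times(Z, 5),  A = pair(5, 5).
Occurs check fails: Z occurs in times(Z, 5); the equation Z = times(Z, 5) has no finite solution.

FAIL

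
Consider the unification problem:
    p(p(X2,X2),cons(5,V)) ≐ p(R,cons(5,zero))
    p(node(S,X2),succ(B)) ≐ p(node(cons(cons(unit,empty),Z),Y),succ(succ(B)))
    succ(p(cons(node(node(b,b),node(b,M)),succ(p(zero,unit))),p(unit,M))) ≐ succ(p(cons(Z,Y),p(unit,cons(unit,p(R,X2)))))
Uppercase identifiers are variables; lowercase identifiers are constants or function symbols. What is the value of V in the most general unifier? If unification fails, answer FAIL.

FAIL

Decompose p/2: p(X2,X2) ≐ R,  cons(5,V) ≐ cons(5,zero).
Bind R := p(X2,X2); substituting into the one remaining equation that mentions R gives: succ(p(cons(node(node(b,b),node(b,M)),succ(p(zero,unit))),p(unit,M))) ≐ succ(p(cons(Z,Y),p(unit,cons(unit,p(p(X2,X2),X2))))).
Decompose cons/2: 5 ≐ 5,  V ≐ zero.
Delete trivial equation 5 ≐ 5.
Bind V := zero; no other remaining equation mentions V.
Decompose p/2: node(S,X2) ≐ node(cons(cons(unit,empty),Z),Y),  succ(B) ≐ succ(succ(B)).
Decompose node/2: S ≐ cons(cons(unit,empty),Z),  X2 ≐ Y.
Bind S := cons(cons(unit,empty),Z); no other remaining equation mentions S.
Bind X2 := Y; substituting into the one remaining equation that mentions X2 gives: succ(p(cons(node(node(b,b),node(b,M)),succ(p(zero,unit))),p(unit,M))) ≐ succ(p(cons(Z,Y),p(unit,cons(unit,p(p(Y,Y),Y))))). Substituting into the earlier binding gives R := p(Y,Y).
Decompose succ/1: B ≐ succ(B).
Occurs check fails: B occurs in succ(B); the equation B ≐ succ(B) has no finite solution.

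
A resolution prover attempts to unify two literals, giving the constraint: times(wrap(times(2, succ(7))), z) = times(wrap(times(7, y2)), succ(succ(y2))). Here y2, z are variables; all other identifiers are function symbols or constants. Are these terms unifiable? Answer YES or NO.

Decompose times/2: wrap(times(2, succ(7))) = wrap(times(7, y2)),  z = succ(succ(y2)).
Decompose wrap/1: times(2, succ(7)) = times(7, y2).
Decompose times/2: 2 = 7,  succ(7) = y2.
Clash: constants 2 and 7 differ; no unifier exists.

NO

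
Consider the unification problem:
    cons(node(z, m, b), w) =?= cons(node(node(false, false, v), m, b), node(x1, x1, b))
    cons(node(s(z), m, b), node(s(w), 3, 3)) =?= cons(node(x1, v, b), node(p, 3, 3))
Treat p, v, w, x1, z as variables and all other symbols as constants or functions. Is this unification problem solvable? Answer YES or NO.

YES

Decompose cons/2: node(z, m, b) =?= node(node(false, false, v), m, b),  w =?= node(x1, x1, b).
Decompose node/3: z =?= node(false, false, v),  m =?= m,  b =?= b.
Bind z := node(false, false, v); substituting into the one remaining equation that mentions z gives: cons(node(s(node(false, false, v)), m, b), node(s(w), 3, 3)) =?= cons(node(x1, v, b), node(p, 3, 3)).
Delete trivial equation m =?= m.
Delete trivial equation b =?= b.
Bind w := node(x1, x1, b); substituting into the remaining equation gives: cons(node(s(node(false, false, v)), m, b), node(s(node(x1, x1, b)), 3, 3)) =?= cons(node(x1, v, b), node(p, 3, 3)).
Decompose cons/2: node(s(node(false, false, v)), m, b) =?= node(x1, v, b),  node(s(node(x1, x1, b)), 3, 3) =?= node(p, 3, 3).
Decompose node/3: s(node(false, false, v)) =?= x1,  m =?= v,  b =?= b.
Bind x1 := s(node(false, false, v)); substituting into the one remaining equation that mentions x1 gives: node(s(node(s(node(false, false, v)), s(node(false, false, v)), b)), 3, 3) =?= node(p, 3, 3). Substituting into the earlier binding gives w := node(s(node(false, false, v)), s(node(false, false, v)), b).
Bind v := m; substituting into the one remaining equation that mentions v gives: node(s(node(s(node(false, false, m)), s(node(false, false, m)), b)), 3, 3) =?= node(p, 3, 3). Substituting into the earlier bindings gives z := node(false, false, m), w := node(s(node(false, false, m)), s(node(false, false, m)), b), x1 := s(node(false, false, m)).
Delete trivial equation b =?= b.
Decompose node/3: s(node(s(node(false, false, m)), s(node(false, false, m)), b)) =?= p,  3 =?= 3,  3 =?= 3.
Bind p := s(node(s(node(false, false, m)), s(node(false, false, m)), b)); no other remaining equation mentions p.
Delete trivial equation 3 =?= 3.
Delete trivial equation 3 =?= 3.
No equations remain and no clash or occurs-check failure arose, so a unifier exists.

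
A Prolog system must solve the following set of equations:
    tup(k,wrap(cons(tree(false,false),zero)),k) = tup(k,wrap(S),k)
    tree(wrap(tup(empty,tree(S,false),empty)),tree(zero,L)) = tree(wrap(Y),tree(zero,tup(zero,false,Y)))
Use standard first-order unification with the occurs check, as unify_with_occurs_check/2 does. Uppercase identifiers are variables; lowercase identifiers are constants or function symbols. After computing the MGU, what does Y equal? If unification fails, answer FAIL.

tup(empty,tree(cons(tree(false,false),zero),false),empty)

Decompose tup/3: k = k,  wrap(cons(tree(false,false),zero)) = wrap(S),  k = k.
Delete trivial equation k = k.
Decompose wrap/1: cons(tree(false,false),zero) = S.
Bind S := cons(tree(false,false),zero); substituting into the one remaining equation that mentions S gives: tree(wrap(tup(empty,tree(cons(tree(false,false),zero),false),empty)),tree(zero,L)) = tree(wrap(Y),tree(zero,tup(zero,false,Y))).
Delete trivial equation k = k.
Decompose tree/2: wrap(tup(empty,tree(cons(tree(false,false),zero),false),empty)) = wrap(Y),  tree(zero,L) = tree(zero,tup(zero,false,Y)).
Decompose wrap/1: tup(empty,tree(cons(tree(false,false),zero),false),empty) = Y.
Bind Y := tup(empty,tree(cons(tree(false,false),zero),false),empty); substituting into the remaining equation gives: tree(zero,L) = tree(zero,tup(zero,false,tup(empty,tree(cons(tree(false,false),zero),false),empty))).
Decompose tree/2: zero = zero,  L = tup(zero,false,tup(empty,tree(cons(tree(false,false),zero),false),empty)).
Delete trivial equation zero = zero.
Bind L := tup(zero,false,tup(empty,tree(cons(tree(false,false),zero),false),empty)).
MGU = { S ↦ cons(tree(false,false),zero), Y ↦ tup(empty,tree(cons(tree(false,false),zero),false),empty), L ↦ tup(zero,false,tup(empty,tree(cons(tree(false,false),zero),false),empty)) }, so Y ↦ tup(empty,tree(cons(tree(false,false),zero),false),empty).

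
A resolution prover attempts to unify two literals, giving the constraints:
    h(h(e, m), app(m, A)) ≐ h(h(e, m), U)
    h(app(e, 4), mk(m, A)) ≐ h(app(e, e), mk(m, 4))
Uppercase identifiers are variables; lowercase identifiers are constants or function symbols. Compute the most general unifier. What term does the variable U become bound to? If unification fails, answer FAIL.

Decompose h/2: h(e, m) ≐ h(e, m),  app(m, A) ≐ U.
Delete trivial equation h(e, m) ≐ h(e, m).
Bind U := app(m, A); no other remaining equation mentions U.
Decompose h/2: app(e, 4) ≐ app(e, e),  mk(m, A) ≐ mk(m, 4).
Decompose app/2: e ≐ e,  4 ≐ e.
Delete trivial equation e ≐ e.
Clash: constants 4 and e differ; no unifier exists.

FAIL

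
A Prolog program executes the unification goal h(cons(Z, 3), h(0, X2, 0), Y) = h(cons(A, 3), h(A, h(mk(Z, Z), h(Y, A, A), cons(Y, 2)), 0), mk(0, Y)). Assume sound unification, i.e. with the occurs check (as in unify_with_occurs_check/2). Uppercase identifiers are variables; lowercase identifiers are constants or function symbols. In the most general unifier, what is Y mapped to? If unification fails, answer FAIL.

Decompose h/3: cons(Z, 3) = cons(A, 3),  h(0, X2, 0) = h(A, h(mk(Z, Z), h(Y, A, A), cons(Y, 2)), 0),  Y = mk(0, Y).
Decompose cons/2: Z = A,  3 = 3.
Bind Z := A; substituting into the one remaining equation that mentions Z gives: h(0, X2, 0) = h(A, h(mk(A, A), h(Y, A, A), cons(Y, 2)), 0).
Delete trivial equation 3 = 3.
Decompose h/3: 0 = A,  X2 = h(mk(A, A), h(Y, A, A), cons(Y, 2)),  0 = 0.
Bind A := 0; substituting into the one remaining equation that mentions A gives: X2 = h(mk(0, 0), h(Y, 0, 0), cons(Y, 2)). Substituting into the earlier binding gives Z := 0.
Bind X2 := h(mk(0, 0), h(Y, 0, 0), cons(Y, 2)); no other remaining equation mentions X2.
Delete trivial equation 0 = 0.
Occurs check fails: Y occurs in mk(0, Y); the equation Y = mk(0, Y) has no finite solution.

FAIL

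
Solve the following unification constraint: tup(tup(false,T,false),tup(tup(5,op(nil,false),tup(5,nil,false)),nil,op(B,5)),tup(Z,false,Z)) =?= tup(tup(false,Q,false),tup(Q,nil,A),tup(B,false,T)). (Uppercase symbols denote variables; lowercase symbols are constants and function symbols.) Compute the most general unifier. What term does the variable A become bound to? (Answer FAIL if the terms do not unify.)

Decompose tup/3: tup(false,T,false) =?= tup(false,Q,false),  tup(tup(5,op(nil,false),tup(5,nil,false)),nil,op(B,5)) =?= tup(Q,nil,A),  tup(Z,false,Z) =?= tup(B,false,T).
Decompose tup/3: false =?= false,  T =?= Q,  false =?= false.
Delete trivial equation false =?= false.
Bind T := Q; substituting into the one remaining equation that mentions T gives: tup(Z,false,Z) =?= tup(B,false,Q).
Delete trivial equation false =?= false.
Decompose tup/3: tup(5,op(nil,false),tup(5,nil,false)) =?= Q,  nil =?= nil,  op(B,5) =?= A.
Bind Q := tup(5,op(nil,false),tup(5,nil,false)); substituting into the one remaining equation that mentions Q gives: tup(Z,false,Z) =?= tup(B,false,tup(5,op(nil,false),tup(5,nil,false))). Substituting into the earlier binding gives T := tup(5,op(nil,false),tup(5,nil,false)).
Delete trivial equation nil =?= nil.
Bind A := op(B,5); no other remaining equation mentions A.
Decompose tup/3: Z =?= B,  false =?= false,  Z =?= tup(5,op(nil,false),tup(5,nil,false)).
Bind Z := B; substituting into the one remaining equation that mentions Z gives: B =?= tup(5,op(nil,false),tup(5,nil,false)).
Delete trivial equation false =?= false.
Bind B := tup(5,op(nil,false),tup(5,nil,false)). Substituting into the earlier bindings gives A := op(tup(5,op(nil,false),tup(5,nil,false)),5), Z := tup(5,op(nil,false),tup(5,nil,false)).
MGU = { T := tup(5,op(nil,false),tup(5,nil,false)), Q := tup(5,op(nil,false),tup(5,nil,false)), A := op(tup(5,op(nil,false),tup(5,nil,false)),5), Z := tup(5,op(nil,false),tup(5,nil,false)), B := tup(5,op(nil,false),tup(5,nil,false)) }, so A := op(tup(5,op(nil,false),tup(5,nil,false)),5).

op(tup(5,op(nil,false),tup(5,nil,false)),5)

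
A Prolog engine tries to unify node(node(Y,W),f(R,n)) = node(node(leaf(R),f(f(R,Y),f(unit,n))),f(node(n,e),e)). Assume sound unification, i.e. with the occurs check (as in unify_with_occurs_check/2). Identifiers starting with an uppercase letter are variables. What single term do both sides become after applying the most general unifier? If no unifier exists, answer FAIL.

FAIL

Decompose node/2: node(Y,W) = node(leaf(R),f(f(R,Y),f(unit,n))),  f(R,n) = f(node(n,e),e).
Decompose node/2: Y = leaf(R),  W = f(f(R,Y),f(unit,n)).
Bind Y := leaf(R); substituting into the one remaining equation that mentions Y gives: W = f(f(R,leaf(R)),f(unit,n)).
Bind W := f(f(R,leaf(R)),f(unit,n)); no other remaining equation mentions W.
Decompose f/2: R = node(n,e),  n = e.
Bind R := node(n,e); no other remaining equation mentions R. Substituting into the earlier bindings gives Y := leaf(node(n,e)), W := f(f(node(n,e),leaf(node(n,e))),f(unit,n)).
Clash: constants n and e differ; no unifier exists.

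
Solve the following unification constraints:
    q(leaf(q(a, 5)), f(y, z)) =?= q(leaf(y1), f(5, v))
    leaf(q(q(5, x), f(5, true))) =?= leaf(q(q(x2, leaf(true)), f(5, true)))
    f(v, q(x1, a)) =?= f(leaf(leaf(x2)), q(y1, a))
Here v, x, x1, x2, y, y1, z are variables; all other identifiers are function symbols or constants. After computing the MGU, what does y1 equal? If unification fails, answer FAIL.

q(a, 5)

Decompose q/2: leaf(q(a, 5)) =?= leaf(y1),  f(y, z) =?= f(5, v).
Decompose leaf/1: q(a, 5) =?= y1.
Bind y1 := q(a, 5); substituting into the one remaining equation that mentions y1 gives: f(v, q(x1, a)) =?= f(leaf(leaf(x2)), q(q(a, 5), a)).
Decompose f/2: y =?= 5,  z =?= v.
Bind y := 5; no other remaining equation mentions y.
Bind z := v; no other remaining equation mentions z.
Decompose leaf/1: q(q(5, x), f(5, true)) =?= q(q(x2, leaf(true)), f(5, true)).
Decompose q/2: q(5, x) =?= q(x2, leaf(true)),  f(5, true) =?= f(5, true).
Decompose q/2: 5 =?= x2,  x =?= leaf(true).
Bind x2 := 5; substituting into the one remaining equation that mentions x2 gives: f(v, q(x1, a)) =?= f(leaf(leaf(5)), q(q(a, 5), a)).
Bind x := leaf(true); no other remaining equation mentions x.
Delete trivial equation f(5, true) =?= f(5, true).
Decompose f/2: v =?= leaf(leaf(5)),  q(x1, a) =?= q(q(a, 5), a).
Bind v := leaf(leaf(5)); no other remaining equation mentions v. Substituting into the earlier binding gives z := leaf(leaf(5)).
Decompose q/2: x1 =?= q(a, 5),  a =?= a.
Bind x1 := q(a, 5); no other remaining equation mentions x1.
Delete trivial equation a =?= a.
MGU = { y1 -> q(a, 5), y -> 5, z -> leaf(leaf(5)), x2 -> 5, x -> leaf(true), v -> leaf(leaf(5)), x1 -> q(a, 5) }, so y1 -> q(a, 5).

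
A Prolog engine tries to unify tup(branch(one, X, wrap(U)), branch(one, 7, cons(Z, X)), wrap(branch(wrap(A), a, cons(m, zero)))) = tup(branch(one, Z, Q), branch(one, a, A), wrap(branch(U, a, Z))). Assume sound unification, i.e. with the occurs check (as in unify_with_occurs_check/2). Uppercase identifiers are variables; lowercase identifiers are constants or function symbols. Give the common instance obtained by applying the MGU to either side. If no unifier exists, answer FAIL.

FAIL

Decompose tup/3: branch(one, X, wrap(U)) = branch(one, Z, Q),  branch(one, 7, cons(Z, X)) = branch(one, a, A),  wrap(branch(wrap(A), a, cons(m, zero))) = wrap(branch(U, a, Z)).
Decompose branch/3: one = one,  X = Z,  wrap(U) = Q.
Delete trivial equation one = one.
Bind X := Z; substituting into the one remaining equation that mentions X gives: branch(one, 7, cons(Z, Z)) = branch(one, a, A).
Bind Q := wrap(U); no other remaining equation mentions Q.
Decompose branch/3: one = one,  7 = a,  cons(Z, Z) = A.
Delete trivial equation one = one.
Clash: constants 7 and a differ; no unifier exists.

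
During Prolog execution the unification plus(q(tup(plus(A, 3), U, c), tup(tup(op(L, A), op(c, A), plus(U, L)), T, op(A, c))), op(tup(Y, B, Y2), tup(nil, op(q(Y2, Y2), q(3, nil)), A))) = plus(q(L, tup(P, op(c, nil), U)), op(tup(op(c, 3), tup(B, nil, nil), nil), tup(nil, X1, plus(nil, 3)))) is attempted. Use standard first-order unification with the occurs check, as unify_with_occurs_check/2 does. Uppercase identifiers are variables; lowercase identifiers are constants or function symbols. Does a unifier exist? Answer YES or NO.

NO

Decompose plus/2: q(tup(plus(A, 3), U, c), tup(tup(op(L, A), op(c, A), plus(U, L)), T, op(A, c))) = q(L, tup(P, op(c, nil), U)),  op(tup(Y, B, Y2), tup(nil, op(q(Y2, Y2), q(3, nil)), A)) = op(tup(op(c, 3), tup(B, nil, nil), nil), tup(nil, X1, plus(nil, 3))).
Decompose q/2: tup(plus(A, 3), U, c) = L,  tup(tup(op(L, A), op(c, A), plus(U, L)), T, op(A, c)) = tup(P, op(c, nil), U).
Bind L := tup(plus(A, 3), U, c); substituting into the one remaining equation that mentions L gives: tup(tup(op(tup(plus(A, 3), U, c), A), op(c, A), plus(U, tup(plus(A, 3), U, c))), T, op(A, c)) = tup(P, op(c, nil), U).
Decompose tup/3: tup(op(tup(plus(A, 3), U, c), A), op(c, A), plus(U, tup(plus(A, 3), U, c))) = P,  T = op(c, nil),  op(A, c) = U.
Bind P := tup(op(tup(plus(A, 3), U, c), A), op(c, A), plus(U, tup(plus(A, 3), U, c))); no other remaining equation mentions P.
Bind T := op(c, nil); no other remaining equation mentions T.
Bind U := op(A, c); no other remaining equation mentions U. Substituting into the earlier bindings gives L := tup(plus(A, 3), op(A, c), c), P := tup(op(tup(plus(A, 3), op(A, c), c), A), op(c, A), plus(op(A, c), tup(plus(A, 3), op(A, c), c))).
Decompose op/2: tup(Y, B, Y2) = tup(op(c, 3), tup(B, nil, nil), nil),  tup(nil, op(q(Y2, Y2), q(3, nil)), A) = tup(nil, X1, plus(nil, 3)).
Decompose tup/3: Y = op(c, 3),  B = tup(B, nil, nil),  Y2 = nil.
Bind Y := op(c, 3); no other remaining equation mentions Y.
Occurs check fails: B occurs in tup(B, nil, nil); the equation B = tup(B, nil, nil) has no finite solution.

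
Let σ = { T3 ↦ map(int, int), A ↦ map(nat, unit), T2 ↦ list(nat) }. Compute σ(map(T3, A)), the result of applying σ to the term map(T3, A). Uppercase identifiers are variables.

map(map(int, int), map(nat, unit))

Replace each occurrence of T3 with map(int, int).
Replace each occurrence of A with map(nat, unit).
Result: map(map(int, int), map(nat, unit)).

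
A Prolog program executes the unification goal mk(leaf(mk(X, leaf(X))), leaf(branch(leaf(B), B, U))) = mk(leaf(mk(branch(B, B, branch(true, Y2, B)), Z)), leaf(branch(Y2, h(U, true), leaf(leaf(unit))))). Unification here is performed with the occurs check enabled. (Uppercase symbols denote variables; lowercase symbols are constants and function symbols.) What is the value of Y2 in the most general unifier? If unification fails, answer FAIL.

leaf(h(leaf(leaf(unit)), true))

Decompose mk/2: leaf(mk(X, leaf(X))) = leaf(mk(branch(B, B, branch(true, Y2, B)), Z)),  leaf(branch(leaf(B), B, U)) = leaf(branch(Y2, h(U, true), leaf(leaf(unit)))).
Decompose leaf/1: mk(X, leaf(X)) = mk(branch(B, B, branch(true, Y2, B)), Z).
Decompose mk/2: X = branch(B, B, branch(true, Y2, B)),  leaf(X) = Z.
Bind X := branch(B, B, branch(true, Y2, B)); substituting into the one remaining equation that mentions X gives: leaf(branch(B, B, branch(true, Y2, B))) = Z.
Bind Z := leaf(branch(B, B, branch(true, Y2, B))); no other remaining equation mentions Z.
Decompose leaf/1: branch(leaf(B), B, U) = branch(Y2, h(U, true), leaf(leaf(unit))).
Decompose branch/3: leaf(B) = Y2,  B = h(U, true),  U = leaf(leaf(unit)).
Bind Y2 := leaf(B); no other remaining equation mentions Y2. Substituting into the earlier bindings gives X := branch(B, B, branch(true, leaf(B), B)), Z := leaf(branch(B, B, branch(true, leaf(B), B))).
Bind B := h(U, true); no other remaining equation mentions B. Substituting into the earlier bindings gives X := branch(h(U, true), h(U, true), branch(true, leaf(h(U, true)), h(U, true))), Z := leaf(branch(h(U, true), h(U, true), branch(true, leaf(h(U, true)), h(U, true)))), Y2 := leaf(h(U, true)).
Bind U := leaf(leaf(unit)). Substituting into the earlier bindings gives X := branch(h(leaf(leaf(unit)), true), h(leaf(leaf(unit)), true), branch(true, leaf(h(leaf(leaf(unit)), true)), h(leaf(leaf(unit)), true))), Z := leaf(branch(h(leaf(leaf(unit)), true), h(leaf(leaf(unit)), true), branch(true, leaf(h(leaf(leaf(unit)), true)), h(leaf(leaf(unit)), true)))), Y2 := leaf(h(leaf(leaf(unit)), true)), B := h(leaf(leaf(unit)), true).
MGU = { X ↦ branch(h(leaf(leaf(unit)), true), h(leaf(leaf(unit)), true), branch(true, leaf(h(leaf(leaf(unit)), true)), h(leaf(leaf(unit)), true))), Z ↦ leaf(branch(h(leaf(leaf(unit)), true), h(leaf(leaf(unit)), true), branch(true, leaf(h(leaf(leaf(unit)), true)), h(leaf(leaf(unit)), true)))), Y2 ↦ leaf(h(leaf(leaf(unit)), true)), B ↦ h(leaf(leaf(unit)), true), U ↦ leaf(leaf(unit)) }, so Y2 ↦ leaf(h(leaf(leaf(unit)), true)).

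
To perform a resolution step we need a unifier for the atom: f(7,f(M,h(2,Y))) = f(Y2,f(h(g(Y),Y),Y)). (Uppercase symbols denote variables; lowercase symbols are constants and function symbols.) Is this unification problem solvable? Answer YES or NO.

Decompose f/2: 7 = Y2,  f(M,h(2,Y)) = f(h(g(Y),Y),Y).
Bind Y2 := 7; no other remaining equation mentions Y2.
Decompose f/2: M = h(g(Y),Y),  h(2,Y) = Y.
Bind M := h(g(Y),Y); no other remaining equation mentions M.
Occurs check fails: Y occurs in h(2,Y); the equation Y = h(2,Y) has no finite solution.

NO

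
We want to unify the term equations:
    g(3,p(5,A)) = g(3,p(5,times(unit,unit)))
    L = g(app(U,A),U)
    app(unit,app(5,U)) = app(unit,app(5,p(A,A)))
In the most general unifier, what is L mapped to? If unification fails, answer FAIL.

g(app(p(times(unit,unit),times(unit,unit)),times(unit,unit)),p(times(unit,unit),times(unit,unit)))

Decompose g/2: 3 = 3,  p(5,A) = p(5,times(unit,unit)).
Delete trivial equation 3 = 3.
Decompose p/2: 5 = 5,  A = times(unit,unit).
Delete trivial equation 5 = 5.
Bind A := times(unit,unit); substituting into the remaining equations gives: L = g(app(U,times(unit,unit)),U),  app(unit,app(5,U)) = app(unit,app(5,p(times(unit,unit),times(unit,unit)))).
Bind L := g(app(U,times(unit,unit)),U); no other remaining equation mentions L.
Decompose app/2: unit = unit,  app(5,U) = app(5,p(times(unit,unit),times(unit,unit))).
Delete trivial equation unit = unit.
Decompose app/2: 5 = 5,  U = p(times(unit,unit),times(unit,unit)).
Delete trivial equation 5 = 5.
Bind U := p(times(unit,unit),times(unit,unit)). Substituting into the earlier binding gives L := g(app(p(times(unit,unit),times(unit,unit)),times(unit,unit)),p(times(unit,unit),times(unit,unit))).
MGU = { A := times(unit,unit), L := g(app(p(times(unit,unit),times(unit,unit)),times(unit,unit)),p(times(unit,unit),times(unit,unit))), U := p(times(unit,unit),times(unit,unit)) }, so L := g(app(p(times(unit,unit),times(unit,unit)),times(unit,unit)),p(times(unit,unit),times(unit,unit))).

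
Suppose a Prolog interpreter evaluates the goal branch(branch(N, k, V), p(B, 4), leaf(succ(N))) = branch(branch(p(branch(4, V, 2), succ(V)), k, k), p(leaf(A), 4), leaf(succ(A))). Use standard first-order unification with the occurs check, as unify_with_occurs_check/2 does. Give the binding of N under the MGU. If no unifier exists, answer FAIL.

p(branch(4, k, 2), succ(k))

Decompose branch/3: branch(N, k, V) = branch(p(branch(4, V, 2), succ(V)), k, k),  p(B, 4) = p(leaf(A), 4),  leaf(succ(N)) = leaf(succ(A)).
Decompose branch/3: N = p(branch(4, V, 2), succ(V)),  k = k,  V = k.
Bind N := p(branch(4, V, 2), succ(V)); substituting into the one remaining equation that mentions N gives: leaf(succ(p(branch(4, V, 2), succ(V)))) = leaf(succ(A)).
Delete trivial equation k = k.
Bind V := k; substituting into the one remaining equation that mentions V gives: leaf(succ(p(branch(4, k, 2), succ(k)))) = leaf(succ(A)). Substituting into the earlier binding gives N := p(branch(4, k, 2), succ(k)).
Decompose p/2: B = leaf(A),  4 = 4.
Bind B := leaf(A); no other remaining equation mentions B.
Delete trivial equation 4 = 4.
Decompose leaf/1: succ(p(branch(4, k, 2), succ(k))) = succ(A).
Decompose succ/1: p(branch(4, k, 2), succ(k)) = A.
Bind A := p(branch(4, k, 2), succ(k)). Substituting into the earlier binding gives B := leaf(p(branch(4, k, 2), succ(k))).
MGU = { N = p(branch(4, k, 2), succ(k)), V = k, B = leaf(p(branch(4, k, 2), succ(k))), A = p(branch(4, k, 2), succ(k)) }, so N = p(branch(4, k, 2), succ(k)).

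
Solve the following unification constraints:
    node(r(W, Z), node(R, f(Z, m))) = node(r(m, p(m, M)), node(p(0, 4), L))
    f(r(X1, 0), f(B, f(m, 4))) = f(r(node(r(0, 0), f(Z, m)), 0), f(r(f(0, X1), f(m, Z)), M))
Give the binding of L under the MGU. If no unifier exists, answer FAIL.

f(p(m, f(m, 4)), m)

Decompose node/2: r(W, Z) = r(m, p(m, M)),  node(R, f(Z, m)) = node(p(0, 4), L).
Decompose r/2: W = m,  Z = p(m, M).
Bind W := m; no other remaining equation mentions W.
Bind Z := p(m, M); substituting into the remaining equations gives: node(R, f(p(m, M), m)) = node(p(0, 4), L),  f(r(X1, 0), f(B, f(m, 4))) = f(r(node(r(0, 0), f(p(m, M), m)), 0), f(r(f(0, X1), f(m, p(m, M))), M)).
Decompose node/2: R = p(0, 4),  f(p(m, M), m) = L.
Bind R := p(0, 4); no other remaining equation mentions R.
Bind L := f(p(m, M), m); no other remaining equation mentions L.
Decompose f/2: r(X1, 0) = r(node(r(0, 0), f(p(m, M), m)), 0),  f(B, f(m, 4)) = f(r(f(0, X1), f(m, p(m, M))), M).
Decompose r/2: X1 = node(r(0, 0), f(p(m, M), m)),  0 = 0.
Bind X1 := node(r(0, 0), f(p(m, M), m)); substituting into the one remaining equation that mentions X1 gives: f(B, f(m, 4)) = f(r(f(0, node(r(0, 0), f(p(m, M), m))), f(m, p(m, M))), M).
Delete trivial equation 0 = 0.
Decompose f/2: B = r(f(0, node(r(0, 0), f(p(m, M), m))), f(m, p(m, M))),  f(m, 4) = M.
Bind B := r(f(0, node(r(0, 0), f(p(m, M), m))), f(m, p(m, M))); no other remaining equation mentions B.
Bind M := f(m, 4). Substituting into the earlier bindings gives Z := p(m, f(m, 4)), L := f(p(m, f(m, 4)), m), X1 := node(r(0, 0), f(p(m, f(m, 4)), m)), B := r(f(0, node(r(0, 0), f(p(m, f(m, 4)), m))), f(m, p(m, f(m, 4)))).
MGU = { W ↦ m, Z ↦ p(m, f(m, 4)), R ↦ p(0, 4), L ↦ f(p(m, f(m, 4)), m), X1 ↦ node(r(0, 0), f(p(m, f(m, 4)), m)), B ↦ r(f(0, node(r(0, 0), f(p(m, f(m, 4)), m))), f(m, p(m, f(m, 4)))), M ↦ f(m, 4) }, so L ↦ f(p(m, f(m, 4)), m).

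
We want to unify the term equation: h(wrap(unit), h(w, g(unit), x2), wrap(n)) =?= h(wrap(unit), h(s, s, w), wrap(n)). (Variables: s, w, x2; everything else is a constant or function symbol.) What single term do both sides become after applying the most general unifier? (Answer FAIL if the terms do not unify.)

Decompose h/3: wrap(unit) =?= wrap(unit),  h(w, g(unit), x2) =?= h(s, s, w),  wrap(n) =?= wrap(n).
Delete trivial equation wrap(unit) =?= wrap(unit).
Decompose h/3: w =?= s,  g(unit) =?= s,  x2 =?= w.
Bind w := s; substituting into the one remaining equation that mentions w gives: x2 =?= s.
Bind s := g(unit); substituting into the one remaining equation that mentions s gives: x2 =?= g(unit). Substituting into the earlier binding gives w := g(unit).
Bind x2 := g(unit); no other remaining equation mentions x2.
Delete trivial equation wrap(n) =?= wrap(n).
Applying the MGU to either side gives h(wrap(unit), h(g(unit), g(unit), g(unit)), wrap(n)).

h(wrap(unit), h(g(unit), g(unit), g(unit)), wrap(n))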